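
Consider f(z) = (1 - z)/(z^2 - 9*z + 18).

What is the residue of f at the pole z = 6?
Write f(z) = P(z)/Q(z) with P(z) = 1 - z and Q(z) = z^2 - 9*z + 18.
The denominator factors as Q(z) = (z - 6)*(z - 3), so z = 6 is a simple zero of Q and P is analytic there; z = 6 is therefore a simple pole and
  Res(f, z₀) = P(z₀)/Q'(z₀).

Q'(z) = 2*z - 9, so Q'(6) = 3.
P(6) = -5.

Res(f, 6) = (-5)/(3) = -5/3

Final answer: -5/3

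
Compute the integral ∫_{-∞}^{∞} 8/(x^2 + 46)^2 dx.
sqrt(46)*pi/529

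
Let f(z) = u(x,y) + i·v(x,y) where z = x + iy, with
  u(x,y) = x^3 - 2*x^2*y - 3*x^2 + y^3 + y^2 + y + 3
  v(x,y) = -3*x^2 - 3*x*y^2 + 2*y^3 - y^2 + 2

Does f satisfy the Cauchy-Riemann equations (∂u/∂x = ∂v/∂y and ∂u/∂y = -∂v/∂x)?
∂u/∂x = 3*x^2 - 4*x*y - 6*x
∂v/∂y = -6*x*y + 6*y^2 - 2*y
∂u/∂y = -2*x^2 + 3*y^2 + 2*y + 1
∂v/∂x = -6*x - 3*y^2
∂u/∂x ≠ ∂v/∂y and ∂u/∂y ≠ -∂v/∂x; the Cauchy-Riemann equations are not satisfied, so f is not analytic.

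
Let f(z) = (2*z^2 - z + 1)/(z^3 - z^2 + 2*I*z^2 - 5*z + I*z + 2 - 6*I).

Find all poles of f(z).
The singularities of f are the zeros of the denominator. Factoring,
  z^3 - z^2 + 2*I*z^2 - 5*z + I*z + 2 - 6*I = (z - 1 + I)*(z + 2)*(z - 2 + I)
so the candidates are z = 1 - I, z = -2, z = 2 - I.

Check the numerator P(z) = 2*z^2 - z + 1 at each one:
  P(1 - I) = -3*I ≠ 0, so z = 1 - I is a (simple) pole.
  P(-2) = 11 ≠ 0, so z = -2 is a (simple) pole.
  P(2 - I) = 5 - 7*I ≠ 0, so z = 2 - I is a (simple) pole.

Poles of f: {-2, 1 - I, 2 - I}

Final answer: {-2, 1 - I, 2 - I}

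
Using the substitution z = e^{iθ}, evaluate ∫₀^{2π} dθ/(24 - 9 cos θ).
2*sqrt(55)*pi/165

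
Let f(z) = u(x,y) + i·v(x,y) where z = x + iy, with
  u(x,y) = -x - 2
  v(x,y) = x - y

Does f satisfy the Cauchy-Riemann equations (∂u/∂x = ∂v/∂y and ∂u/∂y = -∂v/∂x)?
∂u/∂x = -1
∂v/∂y = -1
∂u/∂y = 0
∂v/∂x = 1
∂u/∂y ≠ -∂v/∂x; the Cauchy-Riemann equations are not satisfied, so f is not analytic.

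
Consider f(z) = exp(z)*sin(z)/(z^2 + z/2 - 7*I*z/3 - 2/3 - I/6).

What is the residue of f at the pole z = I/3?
Write f(z) = P(z)/Q(z) with P(z) = exp(z)*sin(z) and Q(z) = z^2 + z/2 - 7*I*z/3 - 2/3 - I/6.
The denominator factors as Q(z) = (z - I/3)*(z + 1/2 - 2*I), so z = I/3 is a simple zero of Q and P is analytic there; z = I/3 is therefore a simple pole and
  Res(f, z₀) = P(z₀)/Q'(z₀).

Q'(z) = 2*z + 1/2 - 7*I/3, so Q'(I/3) = 1/2 - 5*I/3.
P(I/3) = I*exp(I/3)*sinh(1/3).

Res(f, I/3) = (I*exp(I/3)*sinh(1/3))/(1/2 - 5*I/3) = (-60/109 + 18*I/109)*exp(I/3)*sinh(1/3)

Final answer: (-60/109 + 18*I/109)*exp(I/3)*sinh(1/3)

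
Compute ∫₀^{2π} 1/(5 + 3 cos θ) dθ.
Let J = ∫₀^{2π} dθ/(5 + 3 cos θ).
Put z = e^{iθ}: then cos θ = (z + 1/z)/2, dθ = dz/(iz), and z runs once counterclockwise around |z| = 1:
  J = ∮_{|z|=1} 1/(5 + 3*(z + 1/z)/2) · dz/(iz) = (2/i) ∮_{|z|=1} dz/(3*z^2 + 10*z + 3).
The roots of 3*z^2 + 10*z + 3 are z = (-5 ± sqrt(5^2 - 3^2))/3, with sqrt(16) = 4; their product is 1, so only z₊ = -1/3 lies inside the unit circle (z₋ = -3 lies outside).
z₊ is a simple zero of q(z) = 3*z^2 + 10*z + 3, so Res(1/q, z₊) = 1/q'(z₊) with q'(z) = 6*z + 10; and q'(z₊) = 3*(z₊ - z₋) = 8.
Therefore J = (2/i) · 2πi · 1/(8) = 2*pi/(4) = pi/2

Final answer: pi/2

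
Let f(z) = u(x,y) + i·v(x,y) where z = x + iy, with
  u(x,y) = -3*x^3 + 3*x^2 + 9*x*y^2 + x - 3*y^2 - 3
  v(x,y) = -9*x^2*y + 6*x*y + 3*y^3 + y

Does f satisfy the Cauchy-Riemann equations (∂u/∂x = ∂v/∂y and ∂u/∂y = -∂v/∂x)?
∂u/∂x = -9*x^2 + 6*x + 9*y^2 + 1
∂v/∂y = -9*x^2 + 6*x + 9*y^2 + 1
∂u/∂y = 18*x*y - 6*y
∂v/∂x = -18*x*y + 6*y
∂u/∂x = ∂v/∂y and ∂u/∂y = -∂v/∂x hold identically; f is analytic.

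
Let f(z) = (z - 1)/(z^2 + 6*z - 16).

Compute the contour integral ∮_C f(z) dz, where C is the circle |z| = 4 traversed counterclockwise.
By the residue theorem, ∮_C f(z) dz = 2πi · (sum of the residues of f at the poles inside |z| = 4).

The denominator factors as (z + 8)*(z - 2), so the singularities of f are simple poles at z = -8, z = 2.
  |-8|² = 64 > 16 = 4², so this pole is outside the contour.
  |2|² = 4 < 16 = 4², so this pole is inside the contour.

With P(z) = z - 1 and Q(z) = z^2 + 6*z - 16, each pole is simple, so Res(f, z₀) = P(z₀)/Q'(z₀) with Q'(z) = 2*z + 6.
  Res(f, 2) = P(2)/Q'(2) = (1)/(10) = 1/10

∮_C f(z) dz = 2πi · (1/10) = I*pi/5

Final answer: I*pi/5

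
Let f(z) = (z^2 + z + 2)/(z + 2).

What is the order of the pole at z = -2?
Factor the denominator:
  z + 2 = (z + 2)

The numerator P(z) = z^2 + z + 2 has P(-2) = 4 ≠ 0, so no factor of (z + 2) cancels.
Near z = -2 we can therefore write f(z) = g(z)/(z + 2) with g analytic at -2 and g(-2) ≠ 0 (g is just the numerator).

Hence z = -2 is a pole of order 1.

Final answer: 1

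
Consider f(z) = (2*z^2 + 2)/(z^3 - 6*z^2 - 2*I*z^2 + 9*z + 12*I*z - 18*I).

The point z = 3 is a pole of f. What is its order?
2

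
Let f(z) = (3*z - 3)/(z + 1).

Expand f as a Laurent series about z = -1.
Put w = z - (-1), i.e. z = w - 1. The denominator is w, so it suffices to rewrite the numerator in powers of w.

P(z) = 3*z - 3
P(w - 1) = -6 + 3*w

Dividing each term by w:
  f = -6/w + 3

Substituting back w = z + 1:
  f(z) = -6/(z + 1) + 3

The series is finite because the numerator is a polynomial; the negative powers form the principal part, and the coefficient of 1/(z + 1) gives Res(f, -1) = -6.

Final answer: -6/(z + 1) + 3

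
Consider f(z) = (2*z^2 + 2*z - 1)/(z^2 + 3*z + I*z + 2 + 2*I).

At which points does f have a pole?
{-2, -1 - I}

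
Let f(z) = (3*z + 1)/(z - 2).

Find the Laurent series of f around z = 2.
7/(z - 2) + 3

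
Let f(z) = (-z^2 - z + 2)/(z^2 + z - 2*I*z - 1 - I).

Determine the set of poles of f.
The singularities of f are the zeros of the denominator. Factoring,
  z^2 + z - 2*I*z - 1 - I = (z - I)*(z + 1 - I)
so the candidates are z = I, z = -1 + I.

Check the numerator P(z) = -z^2 - z + 2 at each one:
  P(I) = 3 - I ≠ 0, so z = I is a (simple) pole.
  P(-1 + I) = 3 + I ≠ 0, so z = -1 + I is a (simple) pole.

Poles of f: {-1 + I, I}

Final answer: {-1 + I, I}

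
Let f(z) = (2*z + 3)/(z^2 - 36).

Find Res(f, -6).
Write f(z) = P(z)/Q(z) with P(z) = 2*z + 3 and Q(z) = z^2 - 36.
The denominator factors as Q(z) = (z + 6)*(z - 6), so z = -6 is a simple zero of Q and P is analytic there; z = -6 is therefore a simple pole and
  Res(f, z₀) = P(z₀)/Q'(z₀).

Q'(z) = 2*z, so Q'(-6) = -12.
P(-6) = -9.

Res(f, -6) = (-9)/(-12) = 3/4

Final answer: 3/4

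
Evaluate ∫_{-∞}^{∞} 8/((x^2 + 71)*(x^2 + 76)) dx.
Let f(z) = 8/((z^2 + 71)*(z^2 + 76)). The denominator has no real zeros and deg Q - deg P = 4 ≥ 2, so the integral of f over the upper semicircle |z| = R tends to 0 as R → ∞. Closing the contour in the upper half-plane,
  ∫_{-∞}^{∞} f(x) dx = 2πi · Σ Res(f, z_k)  over the poles with Im z_k > 0.

Zeros of the denominator: z^2 + 71 = 0 gives z = ±sqrt(71)*I; z^2 + 76 = 0 gives z = ±2*sqrt(19)*I.
Upper half-plane: z = 2*sqrt(19)*I, z = sqrt(71)*I (simple).

Each pole is a simple zero of Q(z) = z^4 + 147*z^2 + 5396, so Res(f, z₀) = P(z₀)/Q'(z₀) with P(z) = 8, Q'(z) = 4*z^3 + 294*z:
  Res(f, 2*sqrt(19)*I) = (8)/(-20*sqrt(19)*I) = 2*sqrt(19)*I/95
  Res(f, sqrt(71)*I) = (8)/(10*sqrt(71)*I) = -4*sqrt(71)*I/355

Sum of residues: 2*I*(-38*sqrt(71) + 71*sqrt(19))/6745
∫_{-∞}^{∞} f(x) dx = 2πi · (2*I*(-38*sqrt(71) + 71*sqrt(19))/6745) = 4*pi*(-71*sqrt(19) + 38*sqrt(71))/6745

Final answer: 4*pi*(-71*sqrt(19) + 38*sqrt(71))/6745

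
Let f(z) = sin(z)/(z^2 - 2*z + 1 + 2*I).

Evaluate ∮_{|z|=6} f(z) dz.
By the residue theorem, ∮_C f(z) dz = 2πi · (sum of the residues of f at the poles inside |z| = 6).

The denominator factors as (z - 2 + I)*(z - I), so the singularities of f are simple poles at z = 2 - I, z = I.
  |2 - I|² = 5 < 36 = 6², so this pole is inside the contour.
  |I|² = 1 < 36 = 6², so this pole is inside the contour.

With P(z) = sin(z) and Q(z) = z^2 - 2*z + 1 + 2*I, each pole is simple, so Res(f, z₀) = P(z₀)/Q'(z₀) with Q'(z) = 2*z - 2.
  Res(f, 2 - I) = P(2 - I)/Q'(2 - I) = (sin(2 - I))/(2 - 2*I) = (1/4 + I/4)*sin(2 - I)
  Res(f, I) = P(I)/Q'(I) = (I*sinh(1))/(-2 + 2*I) = (1/4 - I/4)*sinh(1)

Sum of residues inside C: (1/4 - I/4)*sinh(1) + (1/4 + I/4)*sin(2 - I)
∮_C f(z) dz = 2πi · ((1/4 - I/4)*sinh(1) + (1/4 + I/4)*sin(2 - I)) = pi*(-1/2 + I/2)*sin(2 - I) + pi*(1/2 + I/2)*sinh(1)

Final answer: pi*(-1/2 + I/2)*sin(2 - I) + pi*(1/2 + I/2)*sinh(1)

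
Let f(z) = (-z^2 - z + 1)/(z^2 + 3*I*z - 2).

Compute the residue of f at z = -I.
Write f(z) = P(z)/Q(z) with P(z) = -z^2 - z + 1 and Q(z) = z^2 + 3*I*z - 2.
The denominator factors as Q(z) = (z + I)*(z + 2*I), so z = -I is a simple zero of Q and P is analytic there; z = -I is therefore a simple pole and
  Res(f, z₀) = P(z₀)/Q'(z₀).

Q'(z) = 2*z + 3*I, so Q'(-I) = I.
P(-I) = 2 + I.

Res(f, -I) = (2 + I)/(I) = 1 - 2*I

Final answer: 1 - 2*I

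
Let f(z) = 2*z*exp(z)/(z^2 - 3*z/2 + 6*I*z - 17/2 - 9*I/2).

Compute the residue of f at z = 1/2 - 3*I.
Write f(z) = P(z)/Q(z) with P(z) = 2*z*exp(z) and Q(z) = z^2 - 3*z/2 + 6*I*z - 17/2 - 9*I/2.
The denominator factors as Q(z) = (z - 1 + 3*I)*(z - 1/2 + 3*I), so z = 1/2 - 3*I is a simple zero of Q and P is analytic there; z = 1/2 - 3*I is therefore a simple pole and
  Res(f, z₀) = P(z₀)/Q'(z₀).

Q'(z) = 2*z - 3/2 + 6*I, so Q'(1/2 - 3*I) = -1/2.
P(1/2 - 3*I) = (1 - 6*I)*exp(1/2 - 3*I).

Res(f, 1/2 - 3*I) = ((1 - 6*I)*exp(1/2 - 3*I))/(-1/2) = (-2 + 12*I)*exp(1/2 - 3*I)

Final answer: (-2 + 12*I)*exp(1/2 - 3*I)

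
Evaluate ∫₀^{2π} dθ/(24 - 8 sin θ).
Call the integral J. The integrand is 2π-periodic and we integrate over a full period, so shifting θ does not change the value (θ → θ + π/2 turns sin θ into cos θ; θ → θ + π flips the sign of the trig term). Hence
  J = ∫₀^{2π} dθ/(24 + 8 cos θ).
Put z = e^{iθ}: then cos θ = (z + 1/z)/2, dθ = dz/(iz), and z runs once counterclockwise around |z| = 1:
  J = ∮_{|z|=1} 1/(24 + 8*(z + 1/z)/2) · dz/(iz) = (2/i) ∮_{|z|=1} dz/(8*z^2 + 48*z + 8).
The roots of 8*z^2 + 48*z + 8 are z = (-24 ± sqrt(24^2 - 8^2))/8, with sqrt(512) = 16*sqrt(2); their product is 1, so only z₊ = -3 + 2*sqrt(2) lies inside the unit circle (z₋ = -3 - 2*sqrt(2) lies outside).
z₊ is a simple zero of q(z) = 8*z^2 + 48*z + 8, so Res(1/q, z₊) = 1/q'(z₊) with q'(z) = 16*z + 48; and q'(z₊) = 8*(z₊ - z₋) = 32*sqrt(2).
Therefore J = (2/i) · 2πi · 1/(32*sqrt(2)) = 2*pi/(16*sqrt(2)) = sqrt(2)*pi/16

Final answer: sqrt(2)*pi/16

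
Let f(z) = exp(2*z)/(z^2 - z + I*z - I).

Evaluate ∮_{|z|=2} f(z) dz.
pi*(-1 - I)*exp(-2*I) + pi*(1 + I)*exp(2)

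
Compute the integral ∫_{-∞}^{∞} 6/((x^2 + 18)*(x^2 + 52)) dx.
Let f(z) = 6/((z^2 + 18)*(z^2 + 52)). The denominator has no real zeros and deg Q - deg P = 4 ≥ 2, so the integral of f over the upper semicircle |z| = R tends to 0 as R → ∞. Closing the contour in the upper half-plane,
  ∫_{-∞}^{∞} f(x) dx = 2πi · Σ Res(f, z_k)  over the poles with Im z_k > 0.

Zeros of the denominator: z^2 + 18 = 0 gives z = ±3*sqrt(2)*I; z^2 + 52 = 0 gives z = ±2*sqrt(13)*I.
Upper half-plane: z = 2*sqrt(13)*I, z = 3*sqrt(2)*I (simple).

Each pole is a simple zero of Q(z) = z^4 + 70*z^2 + 936, so Res(f, z₀) = P(z₀)/Q'(z₀) with P(z) = 6, Q'(z) = 4*z^3 + 140*z:
  Res(f, 2*sqrt(13)*I) = (6)/(-136*sqrt(13)*I) = 3*sqrt(13)*I/884
  Res(f, 3*sqrt(2)*I) = (6)/(204*sqrt(2)*I) = -sqrt(2)*I/68

Sum of residues: I*(-13*sqrt(2) + 3*sqrt(13))/884
∫_{-∞}^{∞} f(x) dx = 2πi · (I*(-13*sqrt(2) + 3*sqrt(13))/884) = pi*(-3*sqrt(13) + 13*sqrt(2))/442

Final answer: pi*(-3*sqrt(13) + 13*sqrt(2))/442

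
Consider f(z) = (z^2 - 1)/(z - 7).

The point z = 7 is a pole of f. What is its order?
Factor the denominator:
  z - 7 = (z - 7)

The numerator P(z) = z^2 - 1 has P(7) = 48 ≠ 0, so no factor of (z - 7) cancels.
Near z = 7 we can therefore write f(z) = g(z)/(z - 7) with g analytic at 7 and g(7) ≠ 0 (g is just the numerator).

Hence z = 7 is a pole of order 1.

Final answer: 1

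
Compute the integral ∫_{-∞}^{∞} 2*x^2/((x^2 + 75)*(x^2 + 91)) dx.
Let f(z) = 2*z^2/((z^2 + 75)*(z^2 + 91)). The denominator has no real zeros and deg Q - deg P = 2 ≥ 2, so the integral of f over the upper semicircle |z| = R tends to 0 as R → ∞. Closing the contour in the upper half-plane,
  ∫_{-∞}^{∞} f(x) dx = 2πi · Σ Res(f, z_k)  over the poles with Im z_k > 0.

Zeros of the denominator: z^2 + 91 = 0 gives z = ±sqrt(91)*I; z^2 + 75 = 0 gives z = ±5*sqrt(3)*I.
Upper half-plane: z = 5*sqrt(3)*I, z = sqrt(91)*I (simple).

Each pole is a simple zero of Q(z) = z^4 + 166*z^2 + 6825, so Res(f, z₀) = P(z₀)/Q'(z₀) with P(z) = 2*z^2, Q'(z) = 4*z^3 + 332*z:
  Res(f, 5*sqrt(3)*I) = (-150)/(160*sqrt(3)*I) = 5*sqrt(3)*I/16
  Res(f, sqrt(91)*I) = (-182)/(-32*sqrt(91)*I) = -sqrt(91)*I/16

Sum of residues: I*(-sqrt(91) + 5*sqrt(3))/16
∫_{-∞}^{∞} f(x) dx = 2πi · (I*(-sqrt(91) + 5*sqrt(3))/16) = pi*(-5*sqrt(3) + sqrt(91))/8

Final answer: pi*(-5*sqrt(3) + sqrt(91))/8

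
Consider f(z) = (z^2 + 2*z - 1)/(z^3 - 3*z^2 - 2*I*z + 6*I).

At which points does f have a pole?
The singularities of f are the zeros of the denominator. Factoring,
  z^3 - 3*z^2 - 2*I*z + 6*I = (z - 3)*(z + 1 + I)*(z - 1 - I)
so the candidates are z = 3, z = -1 - I, z = 1 + I.

Check the numerator P(z) = z^2 + 2*z - 1 at each one:
  P(3) = 14 ≠ 0, so z = 3 is a (simple) pole.
  P(-1 - I) = -3 ≠ 0, so z = -1 - I is a (simple) pole.
  P(1 + I) = 1 + 4*I ≠ 0, so z = 1 + I is a (simple) pole.

Poles of f: {-1 - I, 1 + I, 3}

Final answer: {-1 - I, 1 + I, 3}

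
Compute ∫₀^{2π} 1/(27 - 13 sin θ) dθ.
Call the integral J. The integrand is 2π-periodic and we integrate over a full period, so shifting θ does not change the value (θ → θ + π/2 turns sin θ into cos θ; θ → θ + π flips the sign of the trig term). Hence
  J = ∫₀^{2π} dθ/(27 + 13 cos θ).
Put z = e^{iθ}: then cos θ = (z + 1/z)/2, dθ = dz/(iz), and z runs once counterclockwise around |z| = 1:
  J = ∮_{|z|=1} 1/(27 + 13*(z + 1/z)/2) · dz/(iz) = (2/i) ∮_{|z|=1} dz/(13*z^2 + 54*z + 13).
The roots of 13*z^2 + 54*z + 13 are z = (-27 ± sqrt(27^2 - 13^2))/13, with sqrt(560) = 4*sqrt(35); their product is 1, so only z₊ = -27/13 + 4*sqrt(35)/13 lies inside the unit circle (z₋ = -27/13 - 4*sqrt(35)/13 lies outside).
z₊ is a simple zero of q(z) = 13*z^2 + 54*z + 13, so Res(1/q, z₊) = 1/q'(z₊) with q'(z) = 26*z + 54; and q'(z₊) = 13*(z₊ - z₋) = 8*sqrt(35).
Therefore J = (2/i) · 2πi · 1/(8*sqrt(35)) = 2*pi/(4*sqrt(35)) = sqrt(35)*pi/70

Final answer: sqrt(35)*pi/70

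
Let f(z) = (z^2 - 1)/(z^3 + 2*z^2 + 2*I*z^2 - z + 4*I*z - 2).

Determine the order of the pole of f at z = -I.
Factor the denominator:
  z^3 + 2*z^2 + 2*I*z^2 - z + 4*I*z - 2 = (z + I)^2*(z + 2)

The numerator P(z) = z^2 - 1 has P(-I) = -2 ≠ 0, so no factor of (z + I) cancels.
Near z = -I we can therefore write f(z) = g(z)/(z + I)^2 with g analytic at -I and g(-I) ≠ 0 (g is the numerator divided by the remaining denominator factors).

Hence z = -I is a pole of order 2.

Final answer: 2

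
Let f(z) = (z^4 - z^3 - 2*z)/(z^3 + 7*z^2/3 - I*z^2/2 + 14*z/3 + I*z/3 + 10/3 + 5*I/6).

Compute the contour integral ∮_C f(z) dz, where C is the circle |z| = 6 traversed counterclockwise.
By the residue theorem, ∮_C f(z) dz = 2πi · (sum of the residues of f at the poles inside |z| = 6).

The denominator factors as (z + 1/3 + 3*I/2)*(z + 1)*(z + 1 - 2*I), so the singularities of f are simple poles at z = -1/3 - 3*I/2, z = -1, z = -1 + 2*I.
  |-1/3 - 3*I/2|² = 85/36 < 36 = 6², so this pole is inside the contour.
  |-1|² = 1 < 36 = 6², so this pole is inside the contour.
  |-1 + 2*I|² = 5 < 36 = 6², so this pole is inside the contour.

With P(z) = z^4 - z^3 - 2*z and Q(z) = z^3 + 7*z^2/3 - I*z^2/2 + 14*z/3 + I*z/3 + 10/3 + 5*I/6, each pole is simple, so Res(f, z₀) = P(z₀)/Q'(z₀) with Q'(z) = 3*z^2 + 14*z/3 - I*z + 14/3 + I/3.
  Res(f, -1/3 - 3*I/2) = P(-1/3 - 3*I/2)/Q'(-1/3 - 3*I/2) = (2629/1296 - 299*I/72)/(-173/36 - 10*I/3) = 191023/1595844 + 207761*I/265974
  Res(f, -1) = P(-1)/Q'(-1) = (4)/(3 + 4*I/3) = 108/97 - 48*I/97
  Res(f, -1 + 2*I) = P(-1 + 2*I)/Q'(-1 + 2*I) = (-16 + 22*I)/(-7 - 4*I/3) = 744/457 - 1578*I/457

Sum of residues inside C: 103/36 - 19*I/6
∮_C f(z) dz = 2πi · (103/36 - 19*I/6) = pi*(19/3 + 103*I/18)

Final answer: pi*(19/3 + 103*I/18)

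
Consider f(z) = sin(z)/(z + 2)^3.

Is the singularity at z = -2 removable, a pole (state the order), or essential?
Write f(z) = g(z)/(z + 2)^3 with g(z) = sin(z).
g is entire and g(-2) = -sin(2) ≠ 0, so no factor of (z + 2) cancels: the Laurent expansion of f about z = -2 starts at the power -3, i.e. lim_{z→z₀} (z - z₀)^3 f(z) = -sin(2) is finite and nonzero.
So z = -2 is a pole of order 3.

Final answer: pole of order 3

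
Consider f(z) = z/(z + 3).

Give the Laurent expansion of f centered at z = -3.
Put w = z - (-3), i.e. z = w - 3. The denominator is w, so it suffices to rewrite the numerator in powers of w.

P(z) = z
P(w - 3) = -3 + w

Dividing each term by w:
  f = -3/w + 1

Substituting back w = z + 3:
  f(z) = -3/(z + 3) + 1

The series is finite because the numerator is a polynomial; the negative powers form the principal part, and the coefficient of 1/(z + 3) gives Res(f, -3) = -3.

Final answer: -3/(z + 3) + 1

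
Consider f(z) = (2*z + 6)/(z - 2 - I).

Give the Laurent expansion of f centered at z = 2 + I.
(10 + 2*I)/(z - 2 - I) + 2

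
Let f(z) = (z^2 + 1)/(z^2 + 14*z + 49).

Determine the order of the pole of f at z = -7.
2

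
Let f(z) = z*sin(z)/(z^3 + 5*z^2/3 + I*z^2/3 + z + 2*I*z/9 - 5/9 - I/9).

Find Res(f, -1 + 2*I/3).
Write f(z) = P(z)/Q(z) with P(z) = z*sin(z) and Q(z) = z^3 + 5*z^2/3 + I*z^2/3 + z + 2*I*z/9 - 5/9 - I/9.
The denominator factors as Q(z) = (z - 1/3)*(z + 1 + I)*(z + 1 - 2*I/3), so z = -1 + 2*I/3 is a simple zero of Q and P is analytic there; z = -1 + 2*I/3 is therefore a simple pole and
  Res(f, z₀) = P(z₀)/Q'(z₀).

Q'(z) = 3*z^2 + 10*z/3 + 2*I*z/3 + 1 + 2*I/9, so Q'(-1 + 2*I/3) = -10/9 - 20*I/9.
P(-1 + 2*I/3) = (1 - 2*I/3)*sin(1 - 2*I/3).

Res(f, -1 + 2*I/3) = ((1 - 2*I/3)*sin(1 - 2*I/3))/(-10/9 - 20*I/9) = (3/50 + 12*I/25)*sin(1 - 2*I/3)

Final answer: (3/50 + 12*I/25)*sin(1 - 2*I/3)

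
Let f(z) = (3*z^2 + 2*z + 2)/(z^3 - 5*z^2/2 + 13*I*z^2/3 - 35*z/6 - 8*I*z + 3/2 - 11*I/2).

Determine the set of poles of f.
{-1/2 - I/3, -3*I, 3 - I}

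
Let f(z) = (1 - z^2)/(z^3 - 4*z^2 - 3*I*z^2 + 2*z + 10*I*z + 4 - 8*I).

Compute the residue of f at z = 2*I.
Write f(z) = P(z)/Q(z) with P(z) = 1 - z^2 and Q(z) = z^3 - 4*z^2 - 3*I*z^2 + 2*z + 10*I*z + 4 - 8*I.
The denominator factors as Q(z) = (z - 2)*(z - 2*I)*(z - 2 - I), so z = 2*I is a simple zero of Q and P is analytic there; z = 2*I is therefore a simple pole and
  Res(f, z₀) = P(z₀)/Q'(z₀).

Q'(z) = 3*z^2 - 8*z - 6*I*z + 2 + 10*I, so Q'(2*I) = 2 - 6*I.
P(2*I) = 5.

Res(f, 2*I) = (5)/(2 - 6*I) = 1/4 + 3*I/4

Final answer: 1/4 + 3*I/4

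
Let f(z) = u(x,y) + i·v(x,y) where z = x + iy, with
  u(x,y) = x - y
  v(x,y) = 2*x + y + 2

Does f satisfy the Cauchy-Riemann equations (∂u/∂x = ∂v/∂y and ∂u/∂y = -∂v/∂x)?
∂u/∂x = 1
∂v/∂y = 1
∂u/∂y = -1
∂v/∂x = 2
∂u/∂y ≠ -∂v/∂x; the Cauchy-Riemann equations are not satisfied, so f is not analytic.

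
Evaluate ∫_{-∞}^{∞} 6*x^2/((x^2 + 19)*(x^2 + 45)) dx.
3*pi*(-sqrt(19) + 3*sqrt(5))/13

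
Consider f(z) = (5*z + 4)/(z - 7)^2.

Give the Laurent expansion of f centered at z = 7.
39/(z - 7)^2 + 5/(z - 7)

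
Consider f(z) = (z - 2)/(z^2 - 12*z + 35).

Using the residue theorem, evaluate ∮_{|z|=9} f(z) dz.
By the residue theorem, ∮_C f(z) dz = 2πi · (sum of the residues of f at the poles inside |z| = 9).

The denominator factors as (z - 5)*(z - 7), so the singularities of f are simple poles at z = 5, z = 7.
  |5|² = 25 < 81 = 9², so this pole is inside the contour.
  |7|² = 49 < 81 = 9², so this pole is inside the contour.

With P(z) = z - 2 and Q(z) = z^2 - 12*z + 35, each pole is simple, so Res(f, z₀) = P(z₀)/Q'(z₀) with Q'(z) = 2*z - 12.
  Res(f, 5) = P(5)/Q'(5) = (3)/(-2) = -3/2
  Res(f, 7) = P(7)/Q'(7) = (5)/(2) = 5/2

Sum of residues inside C: 1
∮_C f(z) dz = 2πi · (1) = 2*I*pi

Final answer: 2*I*pi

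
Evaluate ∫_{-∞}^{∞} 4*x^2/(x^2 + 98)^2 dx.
Let f(z) = 4*z^2/(z^2 + 98)^2. The denominator has no real zeros and deg Q - deg P = 2 ≥ 2, so the integral of f over the upper semicircle |z| = R tends to 0 as R → ∞. Closing the contour in the upper half-plane,
  ∫_{-∞}^{∞} f(x) dx = 2πi · Σ Res(f, z_k)  over the poles with Im z_k > 0.

Zeros of the denominator: z^2 + 98 = 0 gives z = ±7*sqrt(2)*I.
Upper half-plane: z = 7*sqrt(2)*I (a pole of order 2).

Write f(z) = g(z)/(z - 7*sqrt(2)*I)^2 with g(z) = 4*z^2/(z + 7*sqrt(2)*I)^2. For a double pole, Res(f, z₀) = g'(z₀):
  g'(z) = 56*sqrt(2)*I*z/(z + 7*sqrt(2)*I)^3
  Res(f, 7*sqrt(2)*I) = g'(7*sqrt(2)*I) = -sqrt(2)*I/14

∫_{-∞}^{∞} f(x) dx = 2πi · (-sqrt(2)*I/14) = sqrt(2)*pi/7

Final answer: sqrt(2)*pi/7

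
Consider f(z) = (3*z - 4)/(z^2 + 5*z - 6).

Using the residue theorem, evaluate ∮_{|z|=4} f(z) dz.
By the residue theorem, ∮_C f(z) dz = 2πi · (sum of the residues of f at the poles inside |z| = 4).

The denominator factors as (z + 6)*(z - 1), so the singularities of f are simple poles at z = -6, z = 1.
  |-6|² = 36 > 16 = 4², so this pole is outside the contour.
  |1|² = 1 < 16 = 4², so this pole is inside the contour.

With P(z) = 3*z - 4 and Q(z) = z^2 + 5*z - 6, each pole is simple, so Res(f, z₀) = P(z₀)/Q'(z₀) with Q'(z) = 2*z + 5.
  Res(f, 1) = P(1)/Q'(1) = (-1)/(7) = -1/7

∮_C f(z) dz = 2πi · (-1/7) = -2*I*pi/7

Final answer: -2*I*pi/7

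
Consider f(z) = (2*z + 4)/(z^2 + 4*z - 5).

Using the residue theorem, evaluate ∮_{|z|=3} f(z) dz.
2*I*pi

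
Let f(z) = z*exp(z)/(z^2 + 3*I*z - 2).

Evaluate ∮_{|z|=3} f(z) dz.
By the residue theorem, ∮_C f(z) dz = 2πi · (sum of the residues of f at the poles inside |z| = 3).

The denominator factors as (z + 2*I)*(z + I), so the singularities of f are simple poles at z = -2*I, z = -I.
  |-2*I|² = 4 < 9 = 3², so this pole is inside the contour.
  |-I|² = 1 < 9 = 3², so this pole is inside the contour.

With P(z) = z*exp(z) and Q(z) = z^2 + 3*I*z - 2, each pole is simple, so Res(f, z₀) = P(z₀)/Q'(z₀) with Q'(z) = 2*z + 3*I.
  Res(f, -2*I) = P(-2*I)/Q'(-2*I) = (-2*I*exp(-2*I))/(-I) = 2*exp(-2*I)
  Res(f, -I) = P(-I)/Q'(-I) = (-I*exp(-I))/(I) = -exp(-I)

Sum of residues inside C: 2*exp(-2*I) - exp(-I)
∮_C f(z) dz = 2πi · (2*exp(-2*I) - exp(-I)) = 4*I*pi*exp(-2*I) - 2*I*pi*exp(-I)

Final answer: 4*I*pi*exp(-2*I) - 2*I*pi*exp(-I)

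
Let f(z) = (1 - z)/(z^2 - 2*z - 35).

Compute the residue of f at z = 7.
Write f(z) = P(z)/Q(z) with P(z) = 1 - z and Q(z) = z^2 - 2*z - 35.
The denominator factors as Q(z) = (z + 5)*(z - 7), so z = 7 is a simple zero of Q and P is analytic there; z = 7 is therefore a simple pole and
  Res(f, z₀) = P(z₀)/Q'(z₀).

Q'(z) = 2*z - 2, so Q'(7) = 12.
P(7) = -6.

Res(f, 7) = (-6)/(12) = -1/2

Final answer: -1/2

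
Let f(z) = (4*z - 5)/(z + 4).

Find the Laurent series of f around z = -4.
Put w = z - (-4), i.e. z = w - 4. The denominator is w, so it suffices to rewrite the numerator in powers of w.

P(z) = 4*z - 5
P(w - 4) = -21 + 4*w

Dividing each term by w:
  f = -21/w + 4

Substituting back w = z + 4:
  f(z) = -21/(z + 4) + 4

The series is finite because the numerator is a polynomial; the negative powers form the principal part, and the coefficient of 1/(z + 4) gives Res(f, -4) = -21.

Final answer: -21/(z + 4) + 4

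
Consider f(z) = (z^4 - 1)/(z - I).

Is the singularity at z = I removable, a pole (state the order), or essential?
removable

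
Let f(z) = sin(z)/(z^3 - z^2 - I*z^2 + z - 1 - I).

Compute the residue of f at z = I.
-sinh(1)/2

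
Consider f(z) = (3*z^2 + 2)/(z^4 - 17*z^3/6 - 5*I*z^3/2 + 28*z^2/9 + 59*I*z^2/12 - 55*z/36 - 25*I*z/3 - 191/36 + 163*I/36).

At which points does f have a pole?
{-1/3 + I, 2/3 - 3*I/2, 1 + 2*I, 3/2 + I}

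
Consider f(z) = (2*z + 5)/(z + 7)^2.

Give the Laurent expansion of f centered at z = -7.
Put w = z - (-7), i.e. z = w - 7. The denominator is w^2, so it suffices to rewrite the numerator in powers of w.

P(z) = 2*z + 5
P(w - 7) = -9 + 2*w

Dividing each term by w^2:
  f = -9/w^2 + 2/w

Substituting back w = z + 7:
  f(z) = -9/(z + 7)^2 + 2/(z + 7)

The series is finite because the numerator is a polynomial; the negative powers form the principal part, and the coefficient of 1/(z + 7) gives Res(f, -7) = 2.

Final answer: -9/(z + 7)^2 + 2/(z + 7)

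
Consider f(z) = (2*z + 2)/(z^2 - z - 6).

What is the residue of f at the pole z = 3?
Write f(z) = P(z)/Q(z) with P(z) = 2*z + 2 and Q(z) = z^2 - z - 6.
The denominator factors as Q(z) = (z + 2)*(z - 3), so z = 3 is a simple zero of Q and P is analytic there; z = 3 is therefore a simple pole and
  Res(f, z₀) = P(z₀)/Q'(z₀).

Q'(z) = 2*z - 1, so Q'(3) = 5.
P(3) = 8.

Res(f, 3) = (8)/(5) = 8/5

Final answer: 8/5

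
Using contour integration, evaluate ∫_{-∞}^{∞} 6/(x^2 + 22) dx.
Let f(z) = 6/(z^2 + 22). The denominator has no real zeros and deg Q - deg P = 2 ≥ 2, so the integral of f over the upper semicircle |z| = R tends to 0 as R → ∞. Closing the contour in the upper half-plane,
  ∫_{-∞}^{∞} f(x) dx = 2πi · Σ Res(f, z_k)  over the poles with Im z_k > 0.

Zeros of the denominator: z^2 + 22 = 0 gives z = ±sqrt(22)*I.
Upper half-plane: z = sqrt(22)*I (simple).

Each pole is a simple zero of Q(z) = z^2 + 22, so Res(f, z₀) = P(z₀)/Q'(z₀) with P(z) = 6, Q'(z) = 2*z:
  Res(f, sqrt(22)*I) = (6)/(2*sqrt(22)*I) = -3*sqrt(22)*I/22

∫_{-∞}^{∞} f(x) dx = 2πi · (-3*sqrt(22)*I/22) = 3*sqrt(22)*pi/11

Final answer: 3*sqrt(22)*pi/11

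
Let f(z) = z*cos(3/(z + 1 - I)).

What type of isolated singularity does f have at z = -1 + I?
essential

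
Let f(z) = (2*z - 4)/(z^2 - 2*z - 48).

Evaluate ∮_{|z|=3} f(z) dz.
By the residue theorem, ∮_C f(z) dz = 2πi · (sum of the residues of f at the poles inside |z| = 3).

The denominator factors as (z - 8)*(z + 6), so the singularities of f are simple poles at z = 8, z = -6.
  |8|² = 64 > 9 = 3², so this pole is outside the contour.
  |-6|² = 36 > 9 = 3², so this pole is outside the contour.

No pole lies inside the contour, so f is analytic on and inside C and the integral is 0 (Cauchy's theorem).

Final answer: 0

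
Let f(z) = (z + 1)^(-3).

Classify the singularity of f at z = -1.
Write f(z) = g(z)/(z + 1)^3 with g(z) = 1.
g is entire and g(-1) = 1 ≠ 0, so no factor of (z + 1) cancels: the Laurent expansion of f about z = -1 starts at the power -3, i.e. lim_{z→z₀} (z - z₀)^3 f(z) = 1 is finite and nonzero.
So z = -1 is a pole of order 3.

Final answer: pole of order 3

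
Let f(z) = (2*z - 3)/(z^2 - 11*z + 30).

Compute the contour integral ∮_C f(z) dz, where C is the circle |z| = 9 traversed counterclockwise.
By the residue theorem, ∮_C f(z) dz = 2πi · (sum of the residues of f at the poles inside |z| = 9).

The denominator factors as (z - 5)*(z - 6), so the singularities of f are simple poles at z = 5, z = 6.
  |5|² = 25 < 81 = 9², so this pole is inside the contour.
  |6|² = 36 < 81 = 9², so this pole is inside the contour.

With P(z) = 2*z - 3 and Q(z) = z^2 - 11*z + 30, each pole is simple, so Res(f, z₀) = P(z₀)/Q'(z₀) with Q'(z) = 2*z - 11.
  Res(f, 5) = P(5)/Q'(5) = (7)/(-1) = -7
  Res(f, 6) = P(6)/Q'(6) = (9)/(1) = 9

Sum of residues inside C: 2
∮_C f(z) dz = 2πi · (2) = 4*I*pi

Final answer: 4*I*pi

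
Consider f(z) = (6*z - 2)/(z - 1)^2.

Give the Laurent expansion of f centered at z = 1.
Put w = z - (1), i.e. z = w + 1. The denominator is w^2, so it suffices to rewrite the numerator in powers of w.

P(z) = 6*z - 2
P(w + 1) = 4 + 6*w

Dividing each term by w^2:
  f = 4/w^2 + 6/w

Substituting back w = z - 1:
  f(z) = 4/(z - 1)^2 + 6/(z - 1)

The series is finite because the numerator is a polynomial; the negative powers form the principal part, and the coefficient of 1/(z - 1) gives Res(f, 1) = 6.

Final answer: 4/(z - 1)^2 + 6/(z - 1)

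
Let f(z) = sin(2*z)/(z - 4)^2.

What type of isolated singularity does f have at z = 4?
Write f(z) = g(z)/(z - 4)^2 with g(z) = sin(2*z).
g is entire and g(4) = sin(8) ≠ 0, so no factor of (z - 4) cancels: the Laurent expansion of f about z = 4 starts at the power -2, i.e. lim_{z→z₀} (z - z₀)^2 f(z) = sin(8) is finite and nonzero.
So z = 4 is a pole of order 2.

Final answer: pole of order 2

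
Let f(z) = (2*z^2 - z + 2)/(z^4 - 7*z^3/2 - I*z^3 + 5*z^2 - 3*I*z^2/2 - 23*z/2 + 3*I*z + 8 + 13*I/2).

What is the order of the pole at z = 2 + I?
Factor the denominator:
  z^4 - 7*z^3/2 - I*z^3 + 5*z^2 - 3*I*z^2/2 - 23*z/2 + 3*I*z + 8 + 13*I/2 = (z - 2 - I)^2*(z - I)*(z + 1/2 + 2*I)

The numerator P(z) = 2*z^2 - z + 2 has P(2 + I) = 6 + 7*I ≠ 0, so no factor of (z - 2 - I) cancels.
Near z = 2 + I we can therefore write f(z) = g(z)/(z - 2 - I)^2 with g analytic at 2 + I and g(2 + I) ≠ 0 (g is the numerator divided by the remaining denominator factors).

Hence z = 2 + I is a pole of order 2.

Final answer: 2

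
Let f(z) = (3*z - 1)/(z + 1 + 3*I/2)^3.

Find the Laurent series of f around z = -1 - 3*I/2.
Put w = z - (-1 - 3*I/2), i.e. z = w - 1 - 3*I/2. The denominator is w^3, so it suffices to rewrite the numerator in powers of w.

P(z) = 3*z - 1
P(w - 1 - 3*I/2) = -4 - 9*I/2 + 3*w

Dividing each term by w^3:
  f = (-4 - 9*I/2)/w^3 + 3/w^2

Substituting back w = z + 1 + 3*I/2:
  f(z) = (-4 - 9*I/2)/(z + 1 + 3*I/2)^3 + 3/(z + 1 + 3*I/2)^2

The series is finite because the numerator is a polynomial; the negative powers form the principal part.

Final answer: (-4 - 9*I/2)/(z + 1 + 3*I/2)^3 + 3/(z + 1 + 3*I/2)^2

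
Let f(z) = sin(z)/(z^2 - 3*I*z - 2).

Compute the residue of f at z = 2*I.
Write f(z) = P(z)/Q(z) with P(z) = sin(z) and Q(z) = z^2 - 3*I*z - 2.
The denominator factors as Q(z) = (z - 2*I)*(z - I), so z = 2*I is a simple zero of Q and P is analytic there; z = 2*I is therefore a simple pole and
  Res(f, z₀) = P(z₀)/Q'(z₀).

Q'(z) = 2*z - 3*I, so Q'(2*I) = I.
P(2*I) = I*sinh(2).

Res(f, 2*I) = (I*sinh(2))/(I) = sinh(2)

Final answer: sinh(2)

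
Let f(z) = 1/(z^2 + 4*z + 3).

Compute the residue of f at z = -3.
Write f(z) = P(z)/Q(z) with P(z) = 1 and Q(z) = z^2 + 4*z + 3.
The denominator factors as Q(z) = (z + 1)*(z + 3), so z = -3 is a simple zero of Q and P is analytic there; z = -3 is therefore a simple pole and
  Res(f, z₀) = P(z₀)/Q'(z₀).

Q'(z) = 2*z + 4, so Q'(-3) = -2.
P(-3) = 1.

Res(f, -3) = (1)/(-2) = -1/2

Final answer: -1/2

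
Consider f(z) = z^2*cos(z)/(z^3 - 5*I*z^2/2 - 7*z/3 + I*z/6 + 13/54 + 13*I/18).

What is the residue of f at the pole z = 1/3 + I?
Write f(z) = P(z)/Q(z) with P(z) = z^2*cos(z) and Q(z) = z^3 - 5*I*z^2/2 - 7*z/3 + I*z/6 + 13/54 + 13*I/18.
The denominator factors as Q(z) = (z - 1/3 - I/2)*(z + 2/3 - I)*(z - 1/3 - I), so z = 1/3 + I is a simple zero of Q and P is analytic there; z = 1/3 + I is therefore a simple pole and
  Res(f, z₀) = P(z₀)/Q'(z₀).

Q'(z) = 3*z^2 - 5*I*z - 7/3 + I/6, so Q'(1/3 + I) = I/2.
P(1/3 + I) = (-8/9 + 2*I/3)*cos(1/3 + I).

Res(f, 1/3 + I) = ((-8/9 + 2*I/3)*cos(1/3 + I))/(I/2) = (4/3 + 16*I/9)*cos(1/3 + I)

Final answer: (4/3 + 16*I/9)*cos(1/3 + I)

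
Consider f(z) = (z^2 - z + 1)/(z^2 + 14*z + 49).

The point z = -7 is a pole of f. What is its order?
Factor the denominator:
  z^2 + 14*z + 49 = (z + 7)^2

The numerator P(z) = z^2 - z + 1 has P(-7) = 57 ≠ 0, so no factor of (z + 7) cancels.
Near z = -7 we can therefore write f(z) = g(z)/(z + 7)^2 with g analytic at -7 and g(-7) ≠ 0 (g is just the numerator).

Hence z = -7 is a pole of order 2.

Final answer: 2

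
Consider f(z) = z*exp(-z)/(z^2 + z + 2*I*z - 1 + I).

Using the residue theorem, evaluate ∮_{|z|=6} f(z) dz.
pi*(-2 + 2*I)*exp(1 + I) + 2*pi*exp(I)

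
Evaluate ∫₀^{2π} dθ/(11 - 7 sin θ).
sqrt(2)*pi/6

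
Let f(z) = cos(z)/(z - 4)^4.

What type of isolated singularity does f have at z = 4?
pole of order 4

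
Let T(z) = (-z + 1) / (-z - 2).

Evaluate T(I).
-1/5 + 3*I/5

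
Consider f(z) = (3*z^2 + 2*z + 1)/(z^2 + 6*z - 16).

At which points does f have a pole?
The singularities of f are the zeros of the denominator. Factoring,
  z^2 + 6*z - 16 = (z - 2)*(z + 8)
so the candidates are z = 2, z = -8.

Check the numerator P(z) = 3*z^2 + 2*z + 1 at each one:
  P(2) = 17 ≠ 0, so z = 2 is a (simple) pole.
  P(-8) = 177 ≠ 0, so z = -8 is a (simple) pole.

Poles of f: {-8, 2}

Final answer: {-8, 2}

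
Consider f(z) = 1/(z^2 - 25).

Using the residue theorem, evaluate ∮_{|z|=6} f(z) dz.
By the residue theorem, ∮_C f(z) dz = 2πi · (sum of the residues of f at the poles inside |z| = 6).

The denominator factors as (z - 5)*(z + 5), so the singularities of f are simple poles at z = 5, z = -5.
  |5|² = 25 < 36 = 6², so this pole is inside the contour.
  |-5|² = 25 < 36 = 6², so this pole is inside the contour.

With P(z) = 1 and Q(z) = z^2 - 25, each pole is simple, so Res(f, z₀) = P(z₀)/Q'(z₀) with Q'(z) = 2*z.
  Res(f, 5) = P(5)/Q'(5) = (1)/(10) = 1/10
  Res(f, -5) = P(-5)/Q'(-5) = (1)/(-10) = -1/10

Sum of residues inside C: 0
∮_C f(z) dz = 2πi · (0) = 0

Final answer: 0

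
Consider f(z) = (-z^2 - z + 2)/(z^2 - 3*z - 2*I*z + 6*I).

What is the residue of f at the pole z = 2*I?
Write f(z) = P(z)/Q(z) with P(z) = -z^2 - z + 2 and Q(z) = z^2 - 3*z - 2*I*z + 6*I.
The denominator factors as Q(z) = (z - 3)*(z - 2*I), so z = 2*I is a simple zero of Q and P is analytic there; z = 2*I is therefore a simple pole and
  Res(f, z₀) = P(z₀)/Q'(z₀).

Q'(z) = 2*z - 3 - 2*I, so Q'(2*I) = -3 + 2*I.
P(2*I) = 6 - 2*I.

Res(f, 2*I) = (6 - 2*I)/(-3 + 2*I) = -22/13 - 6*I/13

Final answer: -22/13 - 6*I/13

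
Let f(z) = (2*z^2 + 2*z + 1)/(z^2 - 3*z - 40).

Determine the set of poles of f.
The singularities of f are the zeros of the denominator. Factoring,
  z^2 - 3*z - 40 = (z - 8)*(z + 5)
so the candidates are z = 8, z = -5.

Check the numerator P(z) = 2*z^2 + 2*z + 1 at each one:
  P(8) = 145 ≠ 0, so z = 8 is a (simple) pole.
  P(-5) = 41 ≠ 0, so z = -5 is a (simple) pole.

Poles of f: {-5, 8}

Final answer: {-5, 8}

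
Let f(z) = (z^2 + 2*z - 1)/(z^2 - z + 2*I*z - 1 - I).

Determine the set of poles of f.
The singularities of f are the zeros of the denominator. Factoring,
  z^2 - z + 2*I*z - 1 - I = (z - 1 + I)*(z + I)
so the candidates are z = 1 - I, z = -I.

Check the numerator P(z) = z^2 + 2*z - 1 at each one:
  P(1 - I) = 1 - 4*I ≠ 0, so z = 1 - I is a (simple) pole.
  P(-I) = -2 - 2*I ≠ 0, so z = -I is a (simple) pole.

Poles of f: {-I, 1 - I}

Final answer: {-I, 1 - I}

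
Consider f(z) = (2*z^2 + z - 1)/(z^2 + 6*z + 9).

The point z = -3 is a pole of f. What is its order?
Factor the denominator:
  z^2 + 6*z + 9 = (z + 3)^2

The numerator P(z) = 2*z^2 + z - 1 has P(-3) = 14 ≠ 0, so no factor of (z + 3) cancels.
Near z = -3 we can therefore write f(z) = g(z)/(z + 3)^2 with g analytic at -3 and g(-3) ≠ 0 (g is just the numerator).

Hence z = -3 is a pole of order 2.

Final answer: 2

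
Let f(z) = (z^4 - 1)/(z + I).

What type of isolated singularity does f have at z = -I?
removable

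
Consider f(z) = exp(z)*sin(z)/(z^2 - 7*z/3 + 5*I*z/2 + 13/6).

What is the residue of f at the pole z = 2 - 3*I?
(60/541 + 126*I/541)*exp(2 - 3*I)*sin(2 - 3*I)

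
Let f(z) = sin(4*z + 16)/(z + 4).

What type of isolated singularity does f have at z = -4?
Let u = z + 4. The argument of sin is 4*z + 16 = 4u, so
  f = sin(4u)/u = ((4u) - (4u)^3/6 + ...)/u = 4 - (32/3)*u^2 + ...
The Laurent expansion about u = 0 has no negative powers; equivalently lim_{z→-4} f(z) = 4 exists and is finite.
So the singularity is removable.

Final answer: removable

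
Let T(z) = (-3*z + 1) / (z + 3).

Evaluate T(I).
Substitute z = I:
  numerator:   -3*(I) + 1 = 1 - 3*I
  denominator: (I) + 3 = 3 + I
T(I) = (1 - 3*I)/(3 + I); multiplying numerator and denominator by the conjugate 3 - I gives (-10*I)/10 = -I

Final answer: -I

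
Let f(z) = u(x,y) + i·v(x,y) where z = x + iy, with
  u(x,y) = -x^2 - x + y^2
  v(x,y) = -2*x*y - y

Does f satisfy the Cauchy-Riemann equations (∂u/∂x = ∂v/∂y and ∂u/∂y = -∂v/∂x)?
∂u/∂x = -2*x - 1
∂v/∂y = -2*x - 1
∂u/∂y = 2*y
∂v/∂x = -2*y
∂u/∂x = ∂v/∂y and ∂u/∂y = -∂v/∂x hold identically; f is analytic.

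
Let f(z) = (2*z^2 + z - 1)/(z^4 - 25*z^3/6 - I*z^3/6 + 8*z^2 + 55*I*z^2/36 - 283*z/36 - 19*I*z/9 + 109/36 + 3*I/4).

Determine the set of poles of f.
The singularities of f are the zeros of the denominator. Factoring,
  z^4 - 25*z^3/6 - I*z^3/6 + 8*z^2 + 55*I*z^2/36 - 283*z/36 - 19*I*z/9 + 109/36 + 3*I/4 = (z - 2/3 - 3*I/2)*(z - 3/2 + I)*(z - 1 + I/3)*(z - 1)
so the candidates are z = 2/3 + 3*I/2, z = 3/2 - I, z = 1 - I/3, z = 1.

Check the numerator P(z) = 2*z^2 + z - 1 at each one:
  P(2/3 + 3*I/2) = -71/18 + 11*I/2 ≠ 0, so z = 2/3 + 3*I/2 is a (simple) pole.
  P(3/2 - I) = 3 - 7*I ≠ 0, so z = 3/2 - I is a (simple) pole.
  P(1 - I/3) = 16/9 - 5*I/3 ≠ 0, so z = 1 - I/3 is a (simple) pole.
  P(1) = 2 ≠ 0, so z = 1 is a (simple) pole.

Poles of f: {2/3 + 3*I/2, 1 - I/3, 1, 3/2 - I}

Final answer: {2/3 + 3*I/2, 1 - I/3, 1, 3/2 - I}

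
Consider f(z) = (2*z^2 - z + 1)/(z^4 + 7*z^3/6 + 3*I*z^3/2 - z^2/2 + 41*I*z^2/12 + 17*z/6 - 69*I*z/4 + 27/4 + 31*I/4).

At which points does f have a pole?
The singularities of f are the zeros of the denominator. Factoring,
  z^4 + 7*z^3/6 + 3*I*z^3/2 - z^2/2 + 41*I*z^2/12 + 17*z/6 - 69*I*z/4 + 27/4 + 31*I/4 = (z + 3*I)*(z + 3 - I)*(z - 3/2 - I)*(z - 1/3 + I/2)
so the candidates are z = -3*I, z = -3 + I, z = 3/2 + I, z = 1/3 - I/2.

Check the numerator P(z) = 2*z^2 - z + 1 at each one:
  P(-3*I) = -17 + 3*I ≠ 0, so z = -3*I is a (simple) pole.
  P(-3 + I) = 20 - 13*I ≠ 0, so z = -3 + I is a (simple) pole.
  P(3/2 + I) = 2 + 5*I ≠ 0, so z = 3/2 + I is a (simple) pole.
  P(1/3 - I/2) = 7/18 - I/6 ≠ 0, so z = 1/3 - I/2 is a (simple) pole.

Poles of f: {-3 + I, -3*I, 1/3 - I/2, 3/2 + I}

Final answer: {-3 + I, -3*I, 1/3 - I/2, 3/2 + I}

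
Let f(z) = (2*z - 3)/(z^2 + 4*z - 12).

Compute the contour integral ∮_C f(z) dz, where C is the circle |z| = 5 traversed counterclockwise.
I*pi/4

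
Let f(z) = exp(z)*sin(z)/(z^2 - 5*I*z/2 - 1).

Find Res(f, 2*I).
Write f(z) = P(z)/Q(z) with P(z) = exp(z)*sin(z) and Q(z) = z^2 - 5*I*z/2 - 1.
The denominator factors as Q(z) = (z - 2*I)*(z - I/2), so z = 2*I is a simple zero of Q and P is analytic there; z = 2*I is therefore a simple pole and
  Res(f, z₀) = P(z₀)/Q'(z₀).

Q'(z) = 2*z - 5*I/2, so Q'(2*I) = 3*I/2.
P(2*I) = I*exp(2*I)*sinh(2).

Res(f, 2*I) = (I*exp(2*I)*sinh(2))/(3*I/2) = 2*exp(2*I)*sinh(2)/3

Final answer: 2*exp(2*I)*sinh(2)/3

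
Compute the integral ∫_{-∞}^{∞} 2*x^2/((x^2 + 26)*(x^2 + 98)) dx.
Let f(z) = 2*z^2/((z^2 + 26)*(z^2 + 98)). The denominator has no real zeros and deg Q - deg P = 2 ≥ 2, so the integral of f over the upper semicircle |z| = R tends to 0 as R → ∞. Closing the contour in the upper half-plane,
  ∫_{-∞}^{∞} f(x) dx = 2πi · Σ Res(f, z_k)  over the poles with Im z_k > 0.

Zeros of the denominator: z^2 + 26 = 0 gives z = ±sqrt(26)*I; z^2 + 98 = 0 gives z = ±7*sqrt(2)*I.
Upper half-plane: z = 7*sqrt(2)*I, z = sqrt(26)*I (simple).

Each pole is a simple zero of Q(z) = z^4 + 124*z^2 + 2548, so Res(f, z₀) = P(z₀)/Q'(z₀) with P(z) = 2*z^2, Q'(z) = 4*z^3 + 248*z:
  Res(f, 7*sqrt(2)*I) = (-196)/(-1008*sqrt(2)*I) = -7*sqrt(2)*I/72
  Res(f, sqrt(26)*I) = (-52)/(144*sqrt(26)*I) = sqrt(26)*I/72

Sum of residues: I*(-7*sqrt(2) + sqrt(26))/72
∫_{-∞}^{∞} f(x) dx = 2πi · (I*(-7*sqrt(2) + sqrt(26))/72) = pi*(-sqrt(26) + 7*sqrt(2))/36

Final answer: pi*(-sqrt(26) + 7*sqrt(2))/36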